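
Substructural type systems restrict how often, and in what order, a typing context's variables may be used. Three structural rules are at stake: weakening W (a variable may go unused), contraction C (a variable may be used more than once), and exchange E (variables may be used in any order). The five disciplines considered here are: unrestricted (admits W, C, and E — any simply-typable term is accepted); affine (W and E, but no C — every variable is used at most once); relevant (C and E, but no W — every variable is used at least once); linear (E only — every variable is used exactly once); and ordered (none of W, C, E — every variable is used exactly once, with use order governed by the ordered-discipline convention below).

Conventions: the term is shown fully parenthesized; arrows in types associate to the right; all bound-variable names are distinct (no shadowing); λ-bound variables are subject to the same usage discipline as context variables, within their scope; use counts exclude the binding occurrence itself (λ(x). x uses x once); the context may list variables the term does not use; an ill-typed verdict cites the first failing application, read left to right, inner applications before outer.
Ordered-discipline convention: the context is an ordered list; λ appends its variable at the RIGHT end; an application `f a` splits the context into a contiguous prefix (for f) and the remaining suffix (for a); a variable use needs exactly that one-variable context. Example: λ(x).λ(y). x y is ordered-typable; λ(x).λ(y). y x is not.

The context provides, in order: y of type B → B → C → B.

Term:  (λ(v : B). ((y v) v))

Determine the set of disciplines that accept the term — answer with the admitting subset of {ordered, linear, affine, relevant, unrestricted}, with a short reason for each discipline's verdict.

admitting disciplines: relevant, unrestricted
counts: y: 1×, v [bound]: 2×
uses in reading order: y, v, v
typing: the term checks, with type B → C → B
ordered: ✗ — v ×2 used more than once (contraction)
linear: ✗ — v ×2 used more than once (contraction)
affine: ✗ — v ×2 used more than once (contraction)
relevant: ✓ — at least one use each (y, v)
unrestricted: ✓ — type-checks (B → C → B) and nothing is barred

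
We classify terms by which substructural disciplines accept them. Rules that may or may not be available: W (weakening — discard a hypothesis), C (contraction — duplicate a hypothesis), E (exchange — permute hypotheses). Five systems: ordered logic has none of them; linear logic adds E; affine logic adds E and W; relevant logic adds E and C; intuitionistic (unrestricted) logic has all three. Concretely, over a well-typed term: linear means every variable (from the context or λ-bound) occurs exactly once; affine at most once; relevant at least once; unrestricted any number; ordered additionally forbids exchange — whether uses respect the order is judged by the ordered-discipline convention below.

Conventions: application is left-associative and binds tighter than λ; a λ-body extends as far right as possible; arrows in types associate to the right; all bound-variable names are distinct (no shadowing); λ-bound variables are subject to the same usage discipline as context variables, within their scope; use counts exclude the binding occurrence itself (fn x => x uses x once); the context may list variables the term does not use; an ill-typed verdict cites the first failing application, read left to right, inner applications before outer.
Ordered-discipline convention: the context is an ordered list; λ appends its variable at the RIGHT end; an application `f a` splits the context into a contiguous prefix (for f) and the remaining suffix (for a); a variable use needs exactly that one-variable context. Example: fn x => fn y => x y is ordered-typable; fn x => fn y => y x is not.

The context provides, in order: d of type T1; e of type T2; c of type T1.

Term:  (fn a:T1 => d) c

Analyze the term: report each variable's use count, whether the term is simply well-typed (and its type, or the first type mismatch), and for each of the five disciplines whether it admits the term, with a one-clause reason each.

use counts: d ×1; e ×0; c ×1; a (bound) ×0
use order (left to right): d, c
typing: well-typed — term : T1
ordered: ✗ — e, a never used (weakening)
linear: ✗ — e, a never used (weakening)
affine: ✓ — none of d, e, c, a used more than once
relevant: ✗ — e, a never used (weakening)
unrestricted: ✓ — typability at T1 is all that's needed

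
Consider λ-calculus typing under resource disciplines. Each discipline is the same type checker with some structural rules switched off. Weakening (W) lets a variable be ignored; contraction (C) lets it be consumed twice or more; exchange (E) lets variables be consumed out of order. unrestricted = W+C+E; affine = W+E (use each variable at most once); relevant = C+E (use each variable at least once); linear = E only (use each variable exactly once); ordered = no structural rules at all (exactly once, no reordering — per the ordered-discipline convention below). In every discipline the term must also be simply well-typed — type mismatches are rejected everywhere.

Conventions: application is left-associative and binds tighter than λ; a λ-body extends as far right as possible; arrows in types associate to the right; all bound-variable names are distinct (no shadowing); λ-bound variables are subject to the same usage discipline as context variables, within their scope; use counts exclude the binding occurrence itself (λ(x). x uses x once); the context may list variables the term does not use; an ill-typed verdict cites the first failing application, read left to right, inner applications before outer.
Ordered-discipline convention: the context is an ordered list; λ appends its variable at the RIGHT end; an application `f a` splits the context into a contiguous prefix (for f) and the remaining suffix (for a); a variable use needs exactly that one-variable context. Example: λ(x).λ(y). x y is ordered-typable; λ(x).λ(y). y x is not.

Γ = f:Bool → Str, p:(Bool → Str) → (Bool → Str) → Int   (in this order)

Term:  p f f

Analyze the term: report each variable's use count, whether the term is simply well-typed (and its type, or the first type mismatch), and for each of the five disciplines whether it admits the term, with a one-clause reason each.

variable uses: f=2, p=1
uses in reading order: p, f, f
typing: well-typed at Int
ordered ✗ (f ×2 used more than once (contraction))
linear ✗ (f ×2 used more than once (contraction))
affine ✗ (f ×2 used more than once (contraction))
relevant ✓ (f, p: all used, weakening unneeded)
unrestricted ✓ (well-typed at Int; no restrictions here)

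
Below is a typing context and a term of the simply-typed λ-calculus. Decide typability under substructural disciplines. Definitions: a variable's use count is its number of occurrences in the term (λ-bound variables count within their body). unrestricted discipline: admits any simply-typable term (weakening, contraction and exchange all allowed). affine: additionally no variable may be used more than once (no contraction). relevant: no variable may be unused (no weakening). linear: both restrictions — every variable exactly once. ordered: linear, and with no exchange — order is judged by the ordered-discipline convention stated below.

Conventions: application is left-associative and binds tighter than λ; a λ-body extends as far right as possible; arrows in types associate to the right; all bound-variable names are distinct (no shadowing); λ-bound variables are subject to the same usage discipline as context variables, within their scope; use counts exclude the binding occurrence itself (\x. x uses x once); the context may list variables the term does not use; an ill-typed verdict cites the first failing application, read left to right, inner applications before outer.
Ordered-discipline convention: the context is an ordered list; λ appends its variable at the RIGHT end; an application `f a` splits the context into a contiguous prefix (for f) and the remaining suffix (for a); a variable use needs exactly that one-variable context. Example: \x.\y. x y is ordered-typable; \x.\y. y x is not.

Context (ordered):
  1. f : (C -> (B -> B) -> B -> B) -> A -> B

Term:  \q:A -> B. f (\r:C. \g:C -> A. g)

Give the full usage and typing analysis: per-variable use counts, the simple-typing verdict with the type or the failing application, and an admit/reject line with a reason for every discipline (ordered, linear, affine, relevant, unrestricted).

counts: f=1; q [bound]=0; r [bound]=0; g [bound]=1
uses in reading order: f, g
typing: ill-typed: argument of type C -> (C -> A) -> C -> A where C -> (B -> B) -> B -> B is required
ordered ✗ (the type mismatch rejects it)
linear ✗ (not simply typable)
affine ✗ (fails simple typing)
relevant ✗ (a type mismatch blocks all five)
unrestricted ✗ (the type mismatch rejects it)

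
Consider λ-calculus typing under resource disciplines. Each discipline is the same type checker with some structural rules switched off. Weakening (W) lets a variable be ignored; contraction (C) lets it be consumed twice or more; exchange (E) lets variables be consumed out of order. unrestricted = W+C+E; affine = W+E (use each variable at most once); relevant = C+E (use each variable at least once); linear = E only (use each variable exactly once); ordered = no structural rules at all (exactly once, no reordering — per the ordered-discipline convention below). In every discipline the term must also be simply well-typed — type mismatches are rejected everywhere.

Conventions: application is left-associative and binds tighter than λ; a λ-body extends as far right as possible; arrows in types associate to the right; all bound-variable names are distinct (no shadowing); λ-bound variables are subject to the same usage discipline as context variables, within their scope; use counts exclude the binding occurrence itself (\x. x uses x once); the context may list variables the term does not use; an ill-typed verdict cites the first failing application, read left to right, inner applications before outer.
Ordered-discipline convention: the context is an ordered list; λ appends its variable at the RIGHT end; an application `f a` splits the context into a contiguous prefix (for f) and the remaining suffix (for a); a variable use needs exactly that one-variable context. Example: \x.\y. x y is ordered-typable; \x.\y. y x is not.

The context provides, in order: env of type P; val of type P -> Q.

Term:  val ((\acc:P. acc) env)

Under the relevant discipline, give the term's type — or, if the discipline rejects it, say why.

term : Q
usage: env=1, val=1, acc (bound)=1
left-to-right use order: val, acc, env
typing: the term checks, with type Q
across the five disciplines: ordered ✗; linear ✓; affine ✓; relevant ✓; unrestricted ✓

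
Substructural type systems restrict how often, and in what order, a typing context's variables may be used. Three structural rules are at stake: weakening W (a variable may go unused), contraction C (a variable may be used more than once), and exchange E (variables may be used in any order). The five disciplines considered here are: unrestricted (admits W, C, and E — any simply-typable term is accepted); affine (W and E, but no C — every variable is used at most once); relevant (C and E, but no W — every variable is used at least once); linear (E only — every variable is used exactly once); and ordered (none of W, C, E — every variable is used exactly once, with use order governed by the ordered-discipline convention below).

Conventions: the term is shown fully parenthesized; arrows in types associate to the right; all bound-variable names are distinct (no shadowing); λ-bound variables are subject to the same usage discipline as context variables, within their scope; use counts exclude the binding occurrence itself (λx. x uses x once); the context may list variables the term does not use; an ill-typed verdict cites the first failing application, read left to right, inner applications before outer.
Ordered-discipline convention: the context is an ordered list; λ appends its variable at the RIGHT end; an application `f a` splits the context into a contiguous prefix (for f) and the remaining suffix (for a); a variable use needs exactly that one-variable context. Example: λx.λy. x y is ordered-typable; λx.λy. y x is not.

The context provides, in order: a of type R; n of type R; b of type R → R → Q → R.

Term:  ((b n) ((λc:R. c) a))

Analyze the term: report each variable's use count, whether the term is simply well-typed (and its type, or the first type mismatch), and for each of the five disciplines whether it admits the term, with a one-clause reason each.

usage: a=1; n=1; b=1; c (bound)=1
order of uses: b, n, c, a
typing: ✓ — Q → R
ordered ✗ (no contiguous prefix/suffix split fits b, n, c, a)
linear ✓ (a, n, b, c: one use apiece)
affine ✓ (no duplicate uses among a, n, b, c)
relevant ✓ (every one of a, n, b, c appears)
unrestricted ✓ (well-typed at Q → R; no restrictions here)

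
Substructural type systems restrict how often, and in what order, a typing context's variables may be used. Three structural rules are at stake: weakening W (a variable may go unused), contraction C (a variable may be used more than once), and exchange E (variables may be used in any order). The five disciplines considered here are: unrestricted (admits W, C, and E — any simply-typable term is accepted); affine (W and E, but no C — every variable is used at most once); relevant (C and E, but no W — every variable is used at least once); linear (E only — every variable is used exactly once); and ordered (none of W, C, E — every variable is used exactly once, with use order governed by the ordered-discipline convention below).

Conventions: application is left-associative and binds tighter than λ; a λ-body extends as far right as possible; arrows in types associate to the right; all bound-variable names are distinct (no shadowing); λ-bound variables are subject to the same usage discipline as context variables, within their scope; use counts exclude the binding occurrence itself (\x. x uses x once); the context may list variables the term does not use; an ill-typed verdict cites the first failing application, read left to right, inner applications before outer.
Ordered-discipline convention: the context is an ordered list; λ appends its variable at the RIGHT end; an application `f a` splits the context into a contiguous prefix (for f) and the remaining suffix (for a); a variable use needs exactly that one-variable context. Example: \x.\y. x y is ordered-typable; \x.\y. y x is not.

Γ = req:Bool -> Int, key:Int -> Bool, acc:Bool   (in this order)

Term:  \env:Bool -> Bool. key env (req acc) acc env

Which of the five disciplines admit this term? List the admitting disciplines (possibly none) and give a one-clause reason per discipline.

admitted in: none
variable uses: req=1, key=1, acc=2, env [bound]=2
uses in reading order: key, env, req, acc, acc, env
typing: ill-typed: a function awaiting Int gets Bool -> Bool
ordered ✗ (a type mismatch blocks all five)
linear ✗ (the type mismatch rejects it)
affine ✗ (not simply typable)
relevant ✗ (fails simple typing)
unrestricted ✗ (a type mismatch blocks all five)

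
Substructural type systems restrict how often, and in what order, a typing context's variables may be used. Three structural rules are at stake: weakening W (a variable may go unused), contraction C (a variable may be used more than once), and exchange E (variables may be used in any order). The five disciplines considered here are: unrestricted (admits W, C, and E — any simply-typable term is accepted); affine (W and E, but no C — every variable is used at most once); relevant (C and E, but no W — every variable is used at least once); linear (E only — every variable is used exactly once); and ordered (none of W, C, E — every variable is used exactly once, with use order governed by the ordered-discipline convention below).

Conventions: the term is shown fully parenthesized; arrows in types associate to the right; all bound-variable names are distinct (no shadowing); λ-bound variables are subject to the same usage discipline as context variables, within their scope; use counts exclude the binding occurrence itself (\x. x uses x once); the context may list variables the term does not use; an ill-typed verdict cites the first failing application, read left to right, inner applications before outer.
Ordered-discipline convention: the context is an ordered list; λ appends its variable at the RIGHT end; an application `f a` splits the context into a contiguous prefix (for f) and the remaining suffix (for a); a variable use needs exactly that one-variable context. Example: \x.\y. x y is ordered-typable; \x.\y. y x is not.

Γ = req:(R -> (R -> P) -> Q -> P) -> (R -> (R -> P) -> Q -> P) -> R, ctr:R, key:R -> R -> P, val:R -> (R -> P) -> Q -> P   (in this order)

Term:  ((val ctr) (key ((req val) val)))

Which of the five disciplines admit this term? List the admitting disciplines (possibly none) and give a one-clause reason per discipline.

admitted by: relevant, unrestricted
variable uses: req ×1; ctr ×1; key ×1; val ×3
use order (left to right): val, ctr, key, req, val, val
typing: well-typed — term : Q -> P
ordered: ✗ — uses contraction: val ×3
linear: ✗ — uses contraction: val ×3
affine: ✗ — uses contraction: val ×3
relevant: ✓ — at least one use each (req, ctr, key, val)
unrestricted: ✓ — simply typable at Q -> P; W, C, E all held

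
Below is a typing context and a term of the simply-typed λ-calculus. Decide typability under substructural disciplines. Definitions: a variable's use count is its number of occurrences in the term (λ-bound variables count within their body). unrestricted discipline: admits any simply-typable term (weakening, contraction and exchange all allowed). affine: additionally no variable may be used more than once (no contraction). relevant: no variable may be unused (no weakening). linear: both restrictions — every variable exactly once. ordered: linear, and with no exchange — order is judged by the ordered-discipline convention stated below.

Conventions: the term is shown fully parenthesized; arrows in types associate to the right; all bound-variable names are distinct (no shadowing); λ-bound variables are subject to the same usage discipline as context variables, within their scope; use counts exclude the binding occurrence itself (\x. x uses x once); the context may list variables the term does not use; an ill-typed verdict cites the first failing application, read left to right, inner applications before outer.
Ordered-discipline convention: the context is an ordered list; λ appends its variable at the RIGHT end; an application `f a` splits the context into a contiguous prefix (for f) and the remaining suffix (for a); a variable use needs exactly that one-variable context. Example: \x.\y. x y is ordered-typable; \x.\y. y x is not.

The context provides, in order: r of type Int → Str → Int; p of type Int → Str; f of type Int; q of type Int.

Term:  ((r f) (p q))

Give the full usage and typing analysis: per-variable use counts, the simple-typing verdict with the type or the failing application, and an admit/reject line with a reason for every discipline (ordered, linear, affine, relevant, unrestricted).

counts: r: 1×; p: 1×; f: 1×; q: 1×
order of uses: r, f, p, q
typing: the term checks, with type Int
ordered ✗ (no ordered split (uses run r, f, p, q))
linear ✓ (each of r, p, f, q used exactly once)
affine ✓ (at most one use each (r, p, f, q))
relevant ✓ (none of r, p, f, q goes unused)
unrestricted ✓ (simply typable at Int; W, C, E all held)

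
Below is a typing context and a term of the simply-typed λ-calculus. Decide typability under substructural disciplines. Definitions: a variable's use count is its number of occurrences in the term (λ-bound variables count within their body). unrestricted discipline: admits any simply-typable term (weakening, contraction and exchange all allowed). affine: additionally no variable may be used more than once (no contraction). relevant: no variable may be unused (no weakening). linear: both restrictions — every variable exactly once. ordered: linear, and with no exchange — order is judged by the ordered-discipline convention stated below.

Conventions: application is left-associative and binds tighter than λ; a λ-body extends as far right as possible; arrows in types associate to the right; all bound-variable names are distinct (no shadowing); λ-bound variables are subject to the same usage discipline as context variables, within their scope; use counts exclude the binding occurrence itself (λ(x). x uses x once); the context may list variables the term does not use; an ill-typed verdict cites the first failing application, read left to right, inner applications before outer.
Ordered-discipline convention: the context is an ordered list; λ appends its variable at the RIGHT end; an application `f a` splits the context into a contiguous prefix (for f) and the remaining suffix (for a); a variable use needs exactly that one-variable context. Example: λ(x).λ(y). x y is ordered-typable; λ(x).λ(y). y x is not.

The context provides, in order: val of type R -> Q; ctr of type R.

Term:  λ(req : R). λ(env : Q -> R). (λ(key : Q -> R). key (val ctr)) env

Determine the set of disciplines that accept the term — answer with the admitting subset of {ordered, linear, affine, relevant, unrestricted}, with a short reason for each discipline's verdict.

admitted in: affine, unrestricted
variable uses: val=1; ctr=1; req (λ-bound)=0; env (λ-bound)=1; key (λ-bound)=1
uses in reading order: key, val, ctr, env
typing: the term checks, with type R -> (Q -> R) -> R
ordered: ✗, needs weakening: req unused
linear: ✗, needs weakening: req unused
affine: ✓, none of val, ctr, req, env, key used more than once
relevant: ✗, needs weakening: req unused
unrestricted: ✓, simply typable at R -> (Q -> R) -> R; W, C, E all held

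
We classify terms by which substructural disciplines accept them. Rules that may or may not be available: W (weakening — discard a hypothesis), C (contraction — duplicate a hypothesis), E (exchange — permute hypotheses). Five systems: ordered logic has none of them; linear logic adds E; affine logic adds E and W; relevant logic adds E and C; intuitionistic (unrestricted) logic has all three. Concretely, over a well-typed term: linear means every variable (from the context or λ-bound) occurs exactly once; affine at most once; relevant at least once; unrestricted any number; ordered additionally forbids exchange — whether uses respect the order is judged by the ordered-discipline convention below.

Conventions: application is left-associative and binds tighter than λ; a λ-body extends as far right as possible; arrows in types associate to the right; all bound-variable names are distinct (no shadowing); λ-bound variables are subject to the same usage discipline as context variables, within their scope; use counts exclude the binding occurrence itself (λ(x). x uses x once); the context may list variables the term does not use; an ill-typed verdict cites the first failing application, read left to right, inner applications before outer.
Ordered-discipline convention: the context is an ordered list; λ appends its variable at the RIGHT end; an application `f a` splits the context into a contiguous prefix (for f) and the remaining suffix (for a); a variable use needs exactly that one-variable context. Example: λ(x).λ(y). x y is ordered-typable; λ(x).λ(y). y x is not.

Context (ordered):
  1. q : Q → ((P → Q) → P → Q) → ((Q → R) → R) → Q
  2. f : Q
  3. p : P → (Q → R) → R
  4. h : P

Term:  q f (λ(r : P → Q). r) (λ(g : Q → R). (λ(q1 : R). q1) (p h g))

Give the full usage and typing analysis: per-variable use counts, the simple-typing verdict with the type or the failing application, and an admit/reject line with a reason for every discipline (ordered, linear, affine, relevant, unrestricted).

use counts: q ×1, f ×1, p ×1, h ×1, r (bound) ×1, g (bound) ×1, q1 (bound) ×1
uses in reading order: q, f, r, q1, p, h, g
typing: the term checks, with type Q
ordered ✓ (one use each (q, f, p, h, r, g, q1); ordered split holds)
linear ✓ (exactly-once usage across q, f, p, h, r, g, q1)
affine ✓ (at most one use each (q, f, p, h, r, g, q1))
relevant ✓ (q, f, p, h, r, g, q1: all used, weakening unneeded)
unrestricted ✓ (simply typable at Q; W, C, E all held)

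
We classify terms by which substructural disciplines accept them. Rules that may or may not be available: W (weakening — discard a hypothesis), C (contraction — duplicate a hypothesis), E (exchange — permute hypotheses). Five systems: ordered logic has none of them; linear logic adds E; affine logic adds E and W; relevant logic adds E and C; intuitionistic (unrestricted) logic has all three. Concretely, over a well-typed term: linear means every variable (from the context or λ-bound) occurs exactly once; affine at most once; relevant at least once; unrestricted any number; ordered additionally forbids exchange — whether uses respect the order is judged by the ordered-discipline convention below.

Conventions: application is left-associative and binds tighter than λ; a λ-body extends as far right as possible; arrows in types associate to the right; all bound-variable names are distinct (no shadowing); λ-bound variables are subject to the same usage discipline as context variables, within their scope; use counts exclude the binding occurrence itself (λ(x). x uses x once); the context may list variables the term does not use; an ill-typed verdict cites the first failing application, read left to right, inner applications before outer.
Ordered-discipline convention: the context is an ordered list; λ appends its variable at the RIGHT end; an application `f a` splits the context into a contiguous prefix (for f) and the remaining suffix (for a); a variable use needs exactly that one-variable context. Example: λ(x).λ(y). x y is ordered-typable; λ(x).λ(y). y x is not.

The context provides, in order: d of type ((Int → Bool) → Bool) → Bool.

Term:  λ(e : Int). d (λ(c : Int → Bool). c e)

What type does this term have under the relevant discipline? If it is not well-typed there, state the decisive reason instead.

term : Int → Bool
variable uses: d ×1; e (λ-bound) ×1; c (λ-bound) ×1
order of uses: d, c, e
typing: well-typed at Int → Bool
per-discipline verdicts: ordered ✗ | linear ✓ | affine ✓ | relevant ✓ | unrestricted ✓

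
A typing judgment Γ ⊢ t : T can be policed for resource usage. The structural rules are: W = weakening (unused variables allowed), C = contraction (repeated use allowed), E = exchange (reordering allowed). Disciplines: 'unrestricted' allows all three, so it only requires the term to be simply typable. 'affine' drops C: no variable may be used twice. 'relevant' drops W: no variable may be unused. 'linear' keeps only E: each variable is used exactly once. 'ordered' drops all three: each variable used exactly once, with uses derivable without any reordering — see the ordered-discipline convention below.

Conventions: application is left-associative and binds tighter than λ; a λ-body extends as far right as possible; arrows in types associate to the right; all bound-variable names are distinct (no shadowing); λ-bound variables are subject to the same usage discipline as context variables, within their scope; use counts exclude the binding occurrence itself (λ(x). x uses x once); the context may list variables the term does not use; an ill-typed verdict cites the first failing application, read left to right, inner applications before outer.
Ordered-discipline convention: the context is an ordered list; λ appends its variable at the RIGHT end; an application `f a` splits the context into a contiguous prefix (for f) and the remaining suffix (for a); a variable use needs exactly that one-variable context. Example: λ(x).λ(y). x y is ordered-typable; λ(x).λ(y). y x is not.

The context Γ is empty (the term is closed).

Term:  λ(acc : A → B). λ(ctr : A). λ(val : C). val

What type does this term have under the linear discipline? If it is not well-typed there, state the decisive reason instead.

not well-typed under linear — needs weakening: acc, ctr unused
use counts: acc [bound]=0; ctr [bound]=0; val [bound]=1
uses in reading order: val
typing: well-typed at (A → B) → A → C → C
per-discipline verdicts: ordered ✗; linear ✗; affine ✓; relevant ✗; unrestricted ✓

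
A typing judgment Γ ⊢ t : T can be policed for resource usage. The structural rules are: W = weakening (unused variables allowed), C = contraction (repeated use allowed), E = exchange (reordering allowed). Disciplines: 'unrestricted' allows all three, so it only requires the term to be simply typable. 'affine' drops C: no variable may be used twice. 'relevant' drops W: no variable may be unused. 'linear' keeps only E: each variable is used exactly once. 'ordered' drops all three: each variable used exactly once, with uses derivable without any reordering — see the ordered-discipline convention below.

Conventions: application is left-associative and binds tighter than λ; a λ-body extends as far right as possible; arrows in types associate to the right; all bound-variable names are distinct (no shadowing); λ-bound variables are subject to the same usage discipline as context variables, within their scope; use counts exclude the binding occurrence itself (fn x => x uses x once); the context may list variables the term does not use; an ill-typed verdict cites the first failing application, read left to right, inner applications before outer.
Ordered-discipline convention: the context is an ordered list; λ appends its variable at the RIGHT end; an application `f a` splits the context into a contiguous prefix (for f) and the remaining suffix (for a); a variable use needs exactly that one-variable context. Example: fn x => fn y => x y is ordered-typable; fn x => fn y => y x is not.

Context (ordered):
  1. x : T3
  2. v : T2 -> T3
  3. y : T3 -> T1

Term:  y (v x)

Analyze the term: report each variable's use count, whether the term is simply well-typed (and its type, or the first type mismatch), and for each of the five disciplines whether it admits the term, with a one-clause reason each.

usage: x ×1; v ×1; y ×1
left-to-right use order: y, v, x
typing: ill-typed: an argument T3 mismatches the expected T2
ordered: ✗, not simply typable
linear: ✗, fails simple typing
affine: ✗, a type mismatch blocks all five
relevant: ✗, the type mismatch rejects it
unrestricted: ✗, not simply typable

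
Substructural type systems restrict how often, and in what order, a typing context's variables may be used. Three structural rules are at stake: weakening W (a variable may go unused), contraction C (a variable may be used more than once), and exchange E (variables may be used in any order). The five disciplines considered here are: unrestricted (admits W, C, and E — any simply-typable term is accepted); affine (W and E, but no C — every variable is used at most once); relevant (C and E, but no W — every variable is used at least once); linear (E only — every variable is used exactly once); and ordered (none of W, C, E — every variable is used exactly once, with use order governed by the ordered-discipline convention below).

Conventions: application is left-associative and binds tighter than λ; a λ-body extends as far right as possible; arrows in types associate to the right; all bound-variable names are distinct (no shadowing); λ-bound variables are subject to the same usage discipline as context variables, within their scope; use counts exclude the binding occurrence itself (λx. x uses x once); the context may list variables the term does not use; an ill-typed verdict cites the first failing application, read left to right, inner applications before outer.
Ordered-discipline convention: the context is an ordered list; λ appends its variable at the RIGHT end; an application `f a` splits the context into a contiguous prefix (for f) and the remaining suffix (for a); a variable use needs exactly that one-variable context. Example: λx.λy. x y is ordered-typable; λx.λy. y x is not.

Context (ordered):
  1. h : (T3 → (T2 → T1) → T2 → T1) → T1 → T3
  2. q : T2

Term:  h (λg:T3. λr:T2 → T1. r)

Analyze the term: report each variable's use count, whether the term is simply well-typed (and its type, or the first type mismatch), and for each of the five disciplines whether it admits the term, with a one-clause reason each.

variable uses: h: 1; q: 0; g [bound]: 0; r [bound]: 1
use order (left to right): h, r
typing: well-typed at T1 → T3
ordered ✗ (unused: q, g — weakening required)
linear ✗ (unused: q, g — weakening required)
affine ✓ (no duplicate uses among h, q, g, r)
relevant ✗ (unused: q, g — weakening required)
unrestricted ✓ (typability at T1 → T3 is all that's needed)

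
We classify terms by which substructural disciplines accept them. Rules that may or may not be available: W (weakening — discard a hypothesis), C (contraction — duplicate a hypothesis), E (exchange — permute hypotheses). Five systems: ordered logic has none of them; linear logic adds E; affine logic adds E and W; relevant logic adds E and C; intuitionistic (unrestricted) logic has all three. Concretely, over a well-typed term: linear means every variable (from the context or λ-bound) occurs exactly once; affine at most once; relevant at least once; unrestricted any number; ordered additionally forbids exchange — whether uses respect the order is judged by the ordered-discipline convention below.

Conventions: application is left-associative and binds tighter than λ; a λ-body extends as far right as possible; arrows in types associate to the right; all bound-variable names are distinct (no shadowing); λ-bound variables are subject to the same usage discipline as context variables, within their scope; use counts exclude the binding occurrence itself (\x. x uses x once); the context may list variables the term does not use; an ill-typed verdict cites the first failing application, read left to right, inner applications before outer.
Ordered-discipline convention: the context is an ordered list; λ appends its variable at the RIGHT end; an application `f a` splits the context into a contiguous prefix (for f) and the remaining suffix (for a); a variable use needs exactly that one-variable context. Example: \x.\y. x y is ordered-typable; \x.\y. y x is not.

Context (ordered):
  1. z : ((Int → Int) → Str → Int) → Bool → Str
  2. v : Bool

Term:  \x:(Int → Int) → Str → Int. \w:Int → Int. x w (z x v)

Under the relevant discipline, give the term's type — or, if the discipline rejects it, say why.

term : ((Int → Int) → Str → Int) → (Int → Int) → Int
variable uses: z: 1×; v: 1×; x [bound]: 2×; w [bound]: 1×
order of uses: x, w, z, x, v
typing: ✓ — ((Int → Int) → Str → Int) → (Int → Int) → Int
per-discipline verdicts: ordered ✗; linear ✗; affine ✗; relevant ✓; unrestricted ✓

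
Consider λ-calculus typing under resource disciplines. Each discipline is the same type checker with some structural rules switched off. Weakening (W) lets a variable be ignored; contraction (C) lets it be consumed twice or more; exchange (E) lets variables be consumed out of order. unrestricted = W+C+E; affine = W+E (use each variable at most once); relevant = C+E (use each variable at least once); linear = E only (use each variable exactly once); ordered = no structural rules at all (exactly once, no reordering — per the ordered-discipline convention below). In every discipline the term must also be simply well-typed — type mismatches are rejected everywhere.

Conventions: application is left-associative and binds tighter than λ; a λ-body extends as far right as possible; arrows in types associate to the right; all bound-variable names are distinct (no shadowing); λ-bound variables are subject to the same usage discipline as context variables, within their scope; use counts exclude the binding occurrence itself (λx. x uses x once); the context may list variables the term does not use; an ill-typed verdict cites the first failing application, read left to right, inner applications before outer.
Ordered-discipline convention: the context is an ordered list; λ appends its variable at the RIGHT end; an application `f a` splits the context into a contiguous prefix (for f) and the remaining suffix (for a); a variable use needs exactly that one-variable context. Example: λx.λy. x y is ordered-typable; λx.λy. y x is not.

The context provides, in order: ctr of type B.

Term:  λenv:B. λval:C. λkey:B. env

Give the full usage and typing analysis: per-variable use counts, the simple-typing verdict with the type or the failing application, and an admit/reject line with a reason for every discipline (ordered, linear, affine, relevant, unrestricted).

counts: ctr: 0, env [bound]: 1, val [bound]: 0, key [bound]: 0
order of uses: env
typing: well-typed at B → C → B → B
ordered: ✗, ctr, val, key never used (weakening)
linear: ✗, ctr, val, key never used (weakening)
affine: ✓, ctr, env, val, key: no repeats, contraction unneeded
relevant: ✗, ctr, val, key never used (weakening)
unrestricted: ✓, simply typable at B → C → B → B; W, C, E all held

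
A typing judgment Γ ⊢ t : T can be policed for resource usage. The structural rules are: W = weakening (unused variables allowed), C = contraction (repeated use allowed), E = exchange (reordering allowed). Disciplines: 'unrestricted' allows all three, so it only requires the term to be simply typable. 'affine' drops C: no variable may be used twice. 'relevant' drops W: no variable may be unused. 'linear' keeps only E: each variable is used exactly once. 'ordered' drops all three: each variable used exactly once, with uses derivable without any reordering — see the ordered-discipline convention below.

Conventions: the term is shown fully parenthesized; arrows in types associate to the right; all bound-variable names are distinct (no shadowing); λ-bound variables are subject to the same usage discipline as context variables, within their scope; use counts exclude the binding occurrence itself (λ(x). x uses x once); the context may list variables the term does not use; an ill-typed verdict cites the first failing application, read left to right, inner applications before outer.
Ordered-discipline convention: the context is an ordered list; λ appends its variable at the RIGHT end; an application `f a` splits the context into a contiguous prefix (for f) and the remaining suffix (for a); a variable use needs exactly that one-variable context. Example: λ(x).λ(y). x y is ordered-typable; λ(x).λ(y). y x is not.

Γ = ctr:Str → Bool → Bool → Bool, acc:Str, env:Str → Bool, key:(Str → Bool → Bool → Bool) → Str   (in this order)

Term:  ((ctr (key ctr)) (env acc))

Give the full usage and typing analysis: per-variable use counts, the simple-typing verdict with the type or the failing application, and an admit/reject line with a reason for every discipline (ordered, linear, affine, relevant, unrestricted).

usage: ctr ×2, acc ×1, env ×1, key ×1
uses in reading order: ctr, key, ctr, env, acc
typing: well-typed at Bool → Bool
ordered: ✗, uses contraction: ctr ×2
linear: ✗, uses contraction: ctr ×2
affine: ✗, uses contraction: ctr ×2
relevant: ✓, at least one use each (ctr, acc, env, key)
unrestricted: ✓, simply typable at Bool → Bool; W, C, E all held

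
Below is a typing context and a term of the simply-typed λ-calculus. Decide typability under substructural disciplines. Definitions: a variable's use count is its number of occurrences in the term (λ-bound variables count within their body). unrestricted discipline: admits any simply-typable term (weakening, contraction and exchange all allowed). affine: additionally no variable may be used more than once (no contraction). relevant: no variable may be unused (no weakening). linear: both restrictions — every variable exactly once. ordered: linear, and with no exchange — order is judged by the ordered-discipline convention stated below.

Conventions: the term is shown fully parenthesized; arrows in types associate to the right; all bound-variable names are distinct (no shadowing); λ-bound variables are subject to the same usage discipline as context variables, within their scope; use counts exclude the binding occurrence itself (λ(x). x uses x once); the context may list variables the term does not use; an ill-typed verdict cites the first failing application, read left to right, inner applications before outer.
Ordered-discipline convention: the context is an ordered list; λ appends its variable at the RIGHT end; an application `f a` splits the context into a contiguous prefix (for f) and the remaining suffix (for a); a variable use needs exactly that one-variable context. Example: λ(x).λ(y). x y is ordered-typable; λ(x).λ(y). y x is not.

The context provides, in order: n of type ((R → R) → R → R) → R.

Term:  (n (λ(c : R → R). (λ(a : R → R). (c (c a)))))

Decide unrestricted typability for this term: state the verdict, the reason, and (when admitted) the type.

no — a type mismatch blocks all five
counts: n: 1×; c (λ-bound): 2×; a (λ-bound): 1×
uses in reading order: n, c, c, a
typing: ill-typed: a function awaiting R gets R → R
per-discipline verdicts: ordered ✗, linear ✗, affine ✗, relevant ✗, unrestricted ✗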